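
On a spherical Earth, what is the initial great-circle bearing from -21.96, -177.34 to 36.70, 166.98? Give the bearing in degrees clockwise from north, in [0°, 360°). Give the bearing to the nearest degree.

346°

Δλ = 166.98 − -177.34 = 344.32°; wrapped into (−180°, 180°]: -15.68°.
θ = atan2( sin Δλ · cos φ₂ , cos φ₁ · sin φ₂ − sin φ₁ · cos φ₂ · cos Δλ )
  = atan2(-0.21669, 0.84294) = -14.417° → normalised to [0°, 360°): 345.583°.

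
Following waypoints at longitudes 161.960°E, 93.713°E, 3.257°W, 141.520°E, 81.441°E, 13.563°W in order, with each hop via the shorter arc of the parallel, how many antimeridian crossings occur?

0

Leg 1: +161.960° → +93.713°, shortest Δλ = -68.247° (west) — does not cross 180°.
Leg 2: +93.713° → -3.257°, shortest Δλ = -96.97° (west) — does not cross 180°.
Leg 3: -3.257° → +141.520°, shortest Δλ = 144.777° (east) — does not cross 180°.
Leg 4: +141.520° → +81.441°, shortest Δλ = -60.079° (west) — does not cross 180°.
Leg 5: +81.441° → -13.563°, shortest Δλ = -95.004° (west) — does not cross 180°.
Total crossings: 0.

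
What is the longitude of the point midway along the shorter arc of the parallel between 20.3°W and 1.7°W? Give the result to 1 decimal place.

Signed shortest Δλ from -20.3° to -1.7° is +18.6°.
Midpoint longitude = -20.3° + (+18.6°)/2 = -20.3° + 9.3° = -11.0°.

11.0°W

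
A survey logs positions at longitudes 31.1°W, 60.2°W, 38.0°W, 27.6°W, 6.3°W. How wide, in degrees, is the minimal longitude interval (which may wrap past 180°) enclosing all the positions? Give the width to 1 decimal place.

53.9°

Sort the longitudes: -60.2°, -38.0°, -31.1°, -27.6°, -6.3°.
Eastward gaps between consecutive values (wrapping around): 22.2°, 6.9°, 3.5°, 21.3°, 306.1°.
Largest gap = 306.1° ⇒ minimal covering band is its complement: 360° − 306.1° = 53.9°.
Band runs from -60.2° eastward to -6.3°.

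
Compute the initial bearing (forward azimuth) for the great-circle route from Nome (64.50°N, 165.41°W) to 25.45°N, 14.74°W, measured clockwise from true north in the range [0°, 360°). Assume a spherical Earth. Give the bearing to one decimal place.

26.3°

Δλ = -14.74 − -165.41 = 150.67°.
θ = atan2( sin Δλ · cos φ₂ , cos φ₁ · sin φ₂ − sin φ₁ · cos φ₂ · cos Δλ )
  = atan2(0.44231, 0.89553) = 26.285° → normalised to [0°, 360°): 26.285°.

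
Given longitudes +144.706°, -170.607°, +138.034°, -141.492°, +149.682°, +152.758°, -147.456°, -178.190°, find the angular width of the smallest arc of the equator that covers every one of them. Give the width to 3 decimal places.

Sort the longitudes: -178.190°, -170.607°, -147.456°, -141.492°, +138.034°, +144.706°, +149.682°, +152.758°.
Eastward gaps between consecutive values (wrapping around): 7.583°, 23.151°, 5.964°, 279.526°, 6.672°, 4.976°, 3.076°, 29.052°.
Largest gap = 279.526° ⇒ minimal covering band is its complement: 360° − 279.526° = 80.474°.
Band runs from +138.034° eastward to -141.492°, crossing the antimeridian.

80.474°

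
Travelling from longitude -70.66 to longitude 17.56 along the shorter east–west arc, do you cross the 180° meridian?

Signed shortest Δλ = ((17.56 − -70.66 + 180) mod 360) − 180 = 88.22°.
Going east by 88.22° from -70.66° reaches +17.56° without touching 180°.

No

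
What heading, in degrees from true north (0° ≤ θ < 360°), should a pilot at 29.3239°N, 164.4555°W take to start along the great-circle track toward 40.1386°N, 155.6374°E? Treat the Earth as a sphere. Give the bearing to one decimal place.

299.3°

Δλ = 155.6374 − -164.4555 = 320.0929°; wrapped into (−180°, 180°]: -39.9071°.
θ = atan2( sin Δλ · cos φ₂ , cos φ₁ · sin φ₂ − sin φ₁ · cos φ₂ · cos Δλ )
  = atan2(-0.49045, 0.27484) = -60.735° → normalised to [0°, 360°): 299.265°.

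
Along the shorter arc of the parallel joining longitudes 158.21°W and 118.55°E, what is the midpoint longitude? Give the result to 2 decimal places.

Signed shortest Δλ from -158.21° to +118.55° is -83.24°.
Midpoint longitude = -158.21° + (-83.24°)/2 = -158.21° − 41.62° = -199.83°.
Normalise into (−180°, 180°]: +160.17°.
(The naïve average (-158.21 + +118.55)/2 = -19.83° is on the wrong side of the globe.)

160.17°E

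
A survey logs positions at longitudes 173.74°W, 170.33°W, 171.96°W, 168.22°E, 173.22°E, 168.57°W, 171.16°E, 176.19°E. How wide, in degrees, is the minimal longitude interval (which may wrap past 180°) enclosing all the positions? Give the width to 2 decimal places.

Sort the longitudes: -173.74°, -171.96°, -170.33°, -168.57°, +168.22°, +171.16°, +173.22°, +176.19°.
Eastward gaps between consecutive values (wrapping around): 1.78°, 1.63°, 1.76°, 336.79°, 2.94°, 2.06°, 2.97°, 10.07°.
Largest gap = 336.79° ⇒ minimal covering band is its complement: 360° − 336.79° = 23.21°.
Band runs from +168.22° eastward to -168.57°, crossing the antimeridian.

23.21°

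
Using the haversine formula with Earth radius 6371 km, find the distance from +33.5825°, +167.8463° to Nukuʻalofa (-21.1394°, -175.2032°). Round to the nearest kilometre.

Δλ = -175.2032 − 167.8463 = -343.0495°; wrapped into (−180°, 180°]: 16.9505°.
Δφ = -21.1394 − 33.5825 = -54.7219°.
a = sin²(Δφ/2) + cos φ₁ · cos φ₂ · sin²(Δλ/2) = 0.228105.
c = 2·atan2(√a, √(1−a)) = 0.99585 rad → d = 6371·c ≈ 6344.56 km.

6345 km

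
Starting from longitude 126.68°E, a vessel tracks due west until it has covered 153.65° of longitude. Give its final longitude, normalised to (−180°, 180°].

Start at +126.68°; shift −153.65° → -26.97°.
-26.97° already lies in (−180°, 180°].

26.97°W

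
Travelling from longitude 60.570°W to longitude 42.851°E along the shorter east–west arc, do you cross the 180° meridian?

Signed shortest Δλ = ((42.851 − -60.570 + 180) mod 360) − 180 = 103.421°.
Going east by 103.421° from -60.570° reaches +42.851° without touching 180°.

No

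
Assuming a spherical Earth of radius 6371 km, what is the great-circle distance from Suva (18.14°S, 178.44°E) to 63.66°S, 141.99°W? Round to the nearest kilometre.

Δλ = -141.99 − 178.44 = -320.43°; wrapped into (−180°, 180°]: 39.57°.
Δφ = -63.66 − -18.14 = -45.52°.
a = sin²(Δφ/2) + cos φ₁ · cos φ₂ · sin²(Δλ/2) = 0.197980.
c = 2·atan2(√a, √(1−a)) = 0.92224 rad → d = 6371·c ≈ 5875.57 km.

5876 km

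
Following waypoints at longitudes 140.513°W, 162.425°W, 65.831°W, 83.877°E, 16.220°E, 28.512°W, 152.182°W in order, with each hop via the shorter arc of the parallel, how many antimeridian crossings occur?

Leg 1: -140.513° → -162.425°, shortest Δλ = -21.912° (west) — does not cross 180°.
Leg 2: -162.425° → -65.831°, shortest Δλ = 96.594° (east) — does not cross 180°.
Leg 3: -65.831° → +83.877°, shortest Δλ = 149.708° (east) — does not cross 180°.
Leg 4: +83.877° → +16.220°, shortest Δλ = -67.657° (west) — does not cross 180°.
Leg 5: +16.220° → -28.512°, shortest Δλ = -44.732° (west) — does not cross 180°.
Leg 6: -28.512° → -152.182°, shortest Δλ = -123.67° (west) — does not cross 180°.
Total crossings: 0.

0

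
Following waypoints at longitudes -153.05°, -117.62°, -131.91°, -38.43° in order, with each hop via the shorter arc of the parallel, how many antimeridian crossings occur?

0

Leg 1: -153.05° → -117.62°, shortest Δλ = 35.43° (east) — does not cross 180°.
Leg 2: -117.62° → -131.91°, shortest Δλ = -14.29° (west) — does not cross 180°.
Leg 3: -131.91° → -38.43°, shortest Δλ = 93.48° (east) — does not cross 180°.
Total crossings: 0.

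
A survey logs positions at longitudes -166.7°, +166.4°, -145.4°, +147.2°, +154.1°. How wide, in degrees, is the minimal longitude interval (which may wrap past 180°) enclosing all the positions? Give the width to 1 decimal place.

67.4°

Sort the longitudes: -166.7°, -145.4°, +147.2°, +154.1°, +166.4°.
Eastward gaps between consecutive values (wrapping around): 21.3°, 292.6°, 6.9°, 12.3°, 26.9°.
Largest gap = 292.6° ⇒ minimal covering band is its complement: 360° − 292.6° = 67.4°.
Band runs from +147.2° eastward to -145.4°, crossing the antimeridian.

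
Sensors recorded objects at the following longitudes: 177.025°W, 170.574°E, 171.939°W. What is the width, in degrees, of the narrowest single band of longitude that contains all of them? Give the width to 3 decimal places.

17.487°

Sort the longitudes: -177.025°, -171.939°, +170.574°.
Eastward gaps between consecutive values (wrapping around): 5.086°, 342.513°, 12.401°.
Largest gap = 342.513° ⇒ minimal covering band is its complement: 360° − 342.513° = 17.487°.
Band runs from +170.574° eastward to -171.939°, crossing the antimeridian.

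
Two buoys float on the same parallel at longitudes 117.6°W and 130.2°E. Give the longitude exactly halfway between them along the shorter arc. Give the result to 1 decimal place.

Signed shortest Δλ from -117.6° to +130.2° is -112.2°.
Midpoint longitude = -117.6° + (-112.2°)/2 = -117.6° − 56.1° = -173.7°.
(The naïve average (-117.6 + +130.2)/2 = 6.3° is on the wrong side of the globe.)

173.7°W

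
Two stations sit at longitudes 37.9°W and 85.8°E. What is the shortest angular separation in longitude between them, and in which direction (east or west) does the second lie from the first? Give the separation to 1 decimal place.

123.7° east

Raw difference: 85.8 − -37.9 = 123.7°.
Normalise into (−180°, 180°]: 123.7° stays 123.7°.
Positive ⇒ the second point lies to the east; separation 123.7°.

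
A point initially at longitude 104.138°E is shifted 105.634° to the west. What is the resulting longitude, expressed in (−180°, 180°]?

1.496°W

Start at +104.138°; shift −105.634° → -1.496°.
-1.496° already lies in (−180°, 180°].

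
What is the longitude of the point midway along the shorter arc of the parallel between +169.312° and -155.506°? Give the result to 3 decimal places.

-173.097°

Signed shortest Δλ from +169.312° to -155.506° is +35.182°.
Midpoint longitude = +169.312° + (+35.182°)/2 = +169.312° + 17.591° = +186.903°.
Normalise into (−180°, 180°]: -173.097°.
(The naïve average (+169.312 + -155.506)/2 = 6.903° is on the wrong side of the globe.)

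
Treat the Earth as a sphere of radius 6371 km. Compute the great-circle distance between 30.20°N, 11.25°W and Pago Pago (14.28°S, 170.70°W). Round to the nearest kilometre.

17266 km

Δλ = -170.70 − -11.25 = -159.45°.
Δφ = -14.28 − 30.20 = -44.48°.
a = sin²(Δφ/2) + cos φ₁ · cos φ₂ · sin²(Δλ/2) = 0.954174.
c = 2·atan2(√a, √(1−a)) = 2.71011 rad → d = 6371·c ≈ 17266.13 km.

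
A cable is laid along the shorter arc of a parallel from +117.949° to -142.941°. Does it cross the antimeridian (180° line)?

Naïve |-142.941 − 117.949| = 260.89° > 180°, so the shorter arc goes the other way round — across 180°.
Signed shortest Δλ = ((-142.941 − 117.949 + 180) mod 360) − 180 = 99.11°.
Going east by 99.11° from +117.949° passes through 180° before reaching -142.941°.

Yes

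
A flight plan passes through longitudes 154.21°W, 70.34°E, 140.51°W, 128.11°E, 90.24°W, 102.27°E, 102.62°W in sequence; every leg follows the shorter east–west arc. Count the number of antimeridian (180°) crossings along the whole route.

Leg 1: -154.21° → +70.34°, shortest Δλ = -135.45° (west) — crosses 180°.
Leg 2: +70.34° → -140.51°, shortest Δλ = 149.15° (east) — crosses 180°.
Leg 3: -140.51° → +128.11°, shortest Δλ = -91.38° (west) — crosses 180°.
Leg 4: +128.11° → -90.24°, shortest Δλ = 141.65° (east) — crosses 180°.
Leg 5: -90.24° → +102.27°, shortest Δλ = -167.49° (west) — crosses 180°.
Leg 6: +102.27° → -102.62°, shortest Δλ = 155.11° (east) — crosses 180°.
Total crossings: 6.

6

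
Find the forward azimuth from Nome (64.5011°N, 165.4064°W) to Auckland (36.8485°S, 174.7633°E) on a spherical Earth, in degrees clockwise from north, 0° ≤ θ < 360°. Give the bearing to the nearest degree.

Δλ = 174.7633 − -165.4064 = 340.1697°; wrapped into (−180°, 180°]: -19.8303°.
θ = atan2( sin Δλ · cos φ₂ , cos φ₁ · sin φ₂ − sin φ₁ · cos φ₂ · cos Δλ )
  = atan2(-0.27146, -0.93761) = -163.853° → normalised to [0°, 360°): 196.147°.

196°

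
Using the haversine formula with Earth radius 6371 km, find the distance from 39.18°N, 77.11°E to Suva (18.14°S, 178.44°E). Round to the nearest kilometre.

12227 km

Δλ = 178.44 − 77.11 = 101.33°.
Δφ = -18.14 − 39.18 = -57.32°.
a = sin²(Δφ/2) + cos φ₁ · cos φ₂ · sin²(Δλ/2) = 0.670706.
c = 2·atan2(√a, √(1−a)) = 1.91921 rad → d = 6371·c ≈ 12227.32 km.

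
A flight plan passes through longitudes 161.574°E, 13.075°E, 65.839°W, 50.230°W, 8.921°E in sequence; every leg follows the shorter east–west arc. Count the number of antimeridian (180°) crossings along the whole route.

Leg 1: +161.574° → +13.075°, shortest Δλ = -148.499° (west) — does not cross 180°.
Leg 2: +13.075° → -65.839°, shortest Δλ = -78.914° (west) — does not cross 180°.
Leg 3: -65.839° → -50.230°, shortest Δλ = 15.609° (east) — does not cross 180°.
Leg 4: -50.230° → +8.921°, shortest Δλ = 59.151° (east) — does not cross 180°.
Total crossings: 0.

0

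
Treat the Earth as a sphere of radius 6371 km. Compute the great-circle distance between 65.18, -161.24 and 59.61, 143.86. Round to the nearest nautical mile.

Δλ = 143.86 − -161.24 = 305.10°; wrapped into (−180°, 180°]: -54.90°.
Δφ = 59.61 − 65.18 = -5.57°.
a = sin²(Δφ/2) + cos φ₁ · cos φ₂ · sin²(Δλ/2) = 0.047486.
c = 2·atan2(√a, √(1−a)) = 0.43935 rad → d = 6371·c ≈ 2799.09 km ≈ 1511.39 nmi.

1511 nmi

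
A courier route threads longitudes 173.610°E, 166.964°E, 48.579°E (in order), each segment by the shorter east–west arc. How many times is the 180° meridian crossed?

Leg 1: +173.610° → +166.964°, shortest Δλ = -6.646° (west) — does not cross 180°.
Leg 2: +166.964° → +48.579°, shortest Δλ = -118.385° (west) — does not cross 180°.
Total crossings: 0.

0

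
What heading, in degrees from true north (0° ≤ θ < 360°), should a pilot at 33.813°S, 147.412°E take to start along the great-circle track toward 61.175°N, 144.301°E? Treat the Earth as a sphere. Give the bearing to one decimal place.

358.5°

Δλ = 144.301 − 147.412 = -3.111°.
θ = atan2( sin Δλ · cos φ₂ , cos φ₁ · sin φ₂ − sin φ₁ · cos φ₂ · cos Δλ )
  = atan2(-0.02617, 0.99582) = -1.505° → normalised to [0°, 360°): 358.495°.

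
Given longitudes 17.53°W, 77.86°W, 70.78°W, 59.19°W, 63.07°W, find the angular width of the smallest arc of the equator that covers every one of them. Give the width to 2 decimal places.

Sort the longitudes: -77.86°, -70.78°, -63.07°, -59.19°, -17.53°.
Eastward gaps between consecutive values (wrapping around): 7.08°, 7.71°, 3.88°, 41.66°, 299.67°.
Largest gap = 299.67° ⇒ minimal covering band is its complement: 360° − 299.67° = 60.33°.
Band runs from -77.86° eastward to -17.53°.

60.33°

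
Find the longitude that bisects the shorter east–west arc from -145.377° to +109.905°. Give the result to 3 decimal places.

Signed shortest Δλ from -145.377° to +109.905° is -104.718°.
Midpoint longitude = -145.377° + (-104.718°)/2 = -145.377° − 52.359° = -197.736°.
Normalise into (−180°, 180°]: +162.264°.
(The naïve average (-145.377 + +109.905)/2 = -17.736° is on the wrong side of the globe.)

+162.264°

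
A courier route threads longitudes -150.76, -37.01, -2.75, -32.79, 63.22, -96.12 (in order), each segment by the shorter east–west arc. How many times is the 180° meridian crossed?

0

Leg 1: -150.76° → -37.01°, shortest Δλ = 113.75° (east) — does not cross 180°.
Leg 2: -37.01° → -2.75°, shortest Δλ = 34.26° (east) — does not cross 180°.
Leg 3: -2.75° → -32.79°, shortest Δλ = -30.04° (west) — does not cross 180°.
Leg 4: -32.79° → +63.22°, shortest Δλ = 96.01° (east) — does not cross 180°.
Leg 5: +63.22° → -96.12°, shortest Δλ = -159.34° (west) — does not cross 180°.
Total crossings: 0.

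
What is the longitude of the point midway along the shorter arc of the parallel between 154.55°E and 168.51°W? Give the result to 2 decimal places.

Signed shortest Δλ from +154.55° to -168.51° is +36.94°.
Midpoint longitude = +154.55° + (+36.94°)/2 = +154.55° + 18.47° = +173.02°.
(The naïve average (+154.55 + -168.51)/2 = -6.98° is on the wrong side of the globe.)

173.02°E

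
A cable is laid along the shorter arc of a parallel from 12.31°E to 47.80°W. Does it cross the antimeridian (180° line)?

Signed shortest Δλ = ((-47.80 − 12.31 + 180) mod 360) − 180 = -60.11°.
Going west by 60.11° from +12.31° reaches -47.80° without touching 180°.

No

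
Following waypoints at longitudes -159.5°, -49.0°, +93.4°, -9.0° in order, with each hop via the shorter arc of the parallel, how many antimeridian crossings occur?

0

Leg 1: -159.5° → -49.0°, shortest Δλ = 110.5° (east) — does not cross 180°.
Leg 2: -49.0° → +93.4°, shortest Δλ = 142.4° (east) — does not cross 180°.
Leg 3: +93.4° → -9.0°, shortest Δλ = -102.4° (west) — does not cross 180°.
Total crossings: 0.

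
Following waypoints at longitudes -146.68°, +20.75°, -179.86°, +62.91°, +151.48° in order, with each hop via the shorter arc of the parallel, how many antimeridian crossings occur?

Leg 1: -146.68° → +20.75°, shortest Δλ = 167.43° (east) — does not cross 180°.
Leg 2: +20.75° → -179.86°, shortest Δλ = 159.39° (east) — crosses 180°.
Leg 3: -179.86° → +62.91°, shortest Δλ = -117.23° (west) — crosses 180°.
Leg 4: +62.91° → +151.48°, shortest Δλ = 88.57° (east) — does not cross 180°.
Total crossings: 2.

2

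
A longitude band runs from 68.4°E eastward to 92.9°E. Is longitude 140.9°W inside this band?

Band width going east from +68.4° to +92.9°: ((92.9 − 68.4) mod 360) = 24.5°.
Offset of -140.9° east of the west edge: ((-140.9 − 68.4) mod 360) = 150.7°.
150.7° > 24.5° ⇒ outside.

No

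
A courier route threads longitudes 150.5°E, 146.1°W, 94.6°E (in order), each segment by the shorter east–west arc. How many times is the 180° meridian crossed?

2

Leg 1: +150.5° → -146.1°, shortest Δλ = 63.4° (east) — crosses 180°.
Leg 2: -146.1° → +94.6°, shortest Δλ = -119.3° (west) — crosses 180°.
Total crossings: 2.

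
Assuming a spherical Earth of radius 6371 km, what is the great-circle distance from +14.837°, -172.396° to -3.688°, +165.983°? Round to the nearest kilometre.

3149 km

Δλ = 165.983 − -172.396 = 338.379°; wrapped into (−180°, 180°]: -21.621°.
Δφ = -3.688 − 14.837 = -18.525°.
a = sin²(Δφ/2) + cos φ₁ · cos φ₂ · sin²(Δλ/2) = 0.059843.
c = 2·atan2(√a, √(1−a)) = 0.49427 rad → d = 6371·c ≈ 3149.02 km.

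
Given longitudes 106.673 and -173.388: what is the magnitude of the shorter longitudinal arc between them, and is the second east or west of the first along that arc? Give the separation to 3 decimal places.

Raw difference: -173.388 − 106.673 = -280.061°.
Normalise into (−180°, 180°]: -280.061° + 360° = 79.939°.
Positive ⇒ the second point lies to the east; separation 79.939°.

79.939° east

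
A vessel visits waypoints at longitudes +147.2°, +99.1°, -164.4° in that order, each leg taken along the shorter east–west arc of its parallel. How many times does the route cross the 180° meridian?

1

Leg 1: +147.2° → +99.1°, shortest Δλ = -48.1° (west) — does not cross 180°.
Leg 2: +99.1° → -164.4°, shortest Δλ = 96.5° (east) — crosses 180°.
Total crossings: 1.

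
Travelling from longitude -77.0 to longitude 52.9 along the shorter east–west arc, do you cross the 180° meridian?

Signed shortest Δλ = ((52.9 − -77.0 + 180) mod 360) − 180 = 129.9°.
Going east by 129.9° from -77.0° reaches +52.9° without touching 180°.

No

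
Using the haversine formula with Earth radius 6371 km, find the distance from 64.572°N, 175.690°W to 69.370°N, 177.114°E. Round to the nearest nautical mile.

Δλ = 177.114 − -175.690 = 352.804°; wrapped into (−180°, 180°]: -7.196°.
Δφ = 69.370 − 64.572 = 4.798°.
a = sin²(Δφ/2) + cos φ₁ · cos φ₂ · sin²(Δλ/2) = 0.002348.
c = 2·atan2(√a, √(1−a)) = 0.09695 rad → d = 6371·c ≈ 617.66 km ≈ 333.51 nmi.

334 nmi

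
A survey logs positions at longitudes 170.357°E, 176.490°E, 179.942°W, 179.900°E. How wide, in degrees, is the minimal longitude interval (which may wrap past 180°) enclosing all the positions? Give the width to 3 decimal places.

Sort the longitudes: -179.942°, +170.357°, +176.490°, +179.900°.
Eastward gaps between consecutive values (wrapping around): 350.299°, 6.133°, 3.410°, 0.158°.
Largest gap = 350.299° ⇒ minimal covering band is its complement: 360° − 350.299° = 9.701°.
Band runs from +170.357° eastward to -179.942°, crossing the antimeridian.

9.701°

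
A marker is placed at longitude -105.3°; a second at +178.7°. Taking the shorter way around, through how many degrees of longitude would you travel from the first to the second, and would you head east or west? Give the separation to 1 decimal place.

Raw difference: 178.7 − -105.3 = 284.0°.
Normalise into (−180°, 180°]: 284.0° − 360° = -76.0°.
Negative ⇒ the second point lies to the west; separation 76.0°.

76.0° west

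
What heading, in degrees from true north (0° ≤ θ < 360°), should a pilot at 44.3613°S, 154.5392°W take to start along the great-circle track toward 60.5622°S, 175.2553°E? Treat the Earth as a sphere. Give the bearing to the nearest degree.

217°

Δλ = 175.2553 − -154.5392 = 329.7945°; wrapped into (−180°, 180°]: -30.2055°.
θ = atan2( sin Δλ · cos φ₂ , cos φ₁ · sin φ₂ − sin φ₁ · cos φ₂ · cos Δλ )
  = atan2(-0.24726, -0.32566) = -142.792° → normalised to [0°, 360°): 217.208°.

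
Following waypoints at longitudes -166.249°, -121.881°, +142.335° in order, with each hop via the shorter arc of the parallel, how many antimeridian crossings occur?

1

Leg 1: -166.249° → -121.881°, shortest Δλ = 44.368° (east) — does not cross 180°.
Leg 2: -121.881° → +142.335°, shortest Δλ = -95.784° (west) — crosses 180°.
Total crossings: 1.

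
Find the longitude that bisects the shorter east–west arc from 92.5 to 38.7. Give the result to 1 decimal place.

Signed shortest Δλ from +92.5° to +38.7° is -53.8°.
Midpoint longitude = +92.5° + (-53.8°)/2 = +92.5° − 26.9° = +65.6°.

+65.6°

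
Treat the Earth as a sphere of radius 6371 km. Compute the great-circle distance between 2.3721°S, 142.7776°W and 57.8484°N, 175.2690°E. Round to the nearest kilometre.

7659 km

Δλ = 175.2690 − -142.7776 = 318.0466°; wrapped into (−180°, 180°]: -41.9534°.
Δφ = 57.8484 − -2.3721 = 60.2205°.
a = sin²(Δφ/2) + cos φ₁ · cos φ₂ · sin²(Δλ/2) = 0.319809.
c = 2·atan2(√a, √(1−a)) = 1.20212 rad → d = 6371·c ≈ 7658.70 km.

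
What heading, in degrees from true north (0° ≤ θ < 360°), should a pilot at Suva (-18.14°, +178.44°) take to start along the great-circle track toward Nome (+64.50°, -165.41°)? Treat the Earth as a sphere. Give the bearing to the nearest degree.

Δλ = -165.41 − 178.44 = -343.85°; wrapped into (−180°, 180°]: 16.15°.
θ = atan2( sin Δλ · cos φ₂ , cos φ₁ · sin φ₂ − sin φ₁ · cos φ₂ · cos Δλ )
  = atan2(0.11975, 0.98647) = 6.921° → normalised to [0°, 360°): 6.921°.

7°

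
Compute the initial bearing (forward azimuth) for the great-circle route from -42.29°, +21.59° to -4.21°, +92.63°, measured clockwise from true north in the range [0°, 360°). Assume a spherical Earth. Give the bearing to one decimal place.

Δλ = 92.63 − 21.59 = 71.04°.
θ = atan2( sin Δλ · cos φ₂ , cos φ₁ · sin φ₂ − sin φ₁ · cos φ₂ · cos Δλ )
  = atan2(0.94319, 0.16373) = 80.152° → normalised to [0°, 360°): 80.152°.

80.2°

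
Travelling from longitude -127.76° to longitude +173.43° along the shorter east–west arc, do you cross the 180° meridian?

Naïve |173.43 − -127.76| = 301.19° > 180°, so the shorter arc goes the other way round — across 180°.
Signed shortest Δλ = ((173.43 − -127.76 + 180) mod 360) − 180 = -58.81°.
Going west by 58.81° from -127.76° passes through 180° before reaching +173.43°.

Yes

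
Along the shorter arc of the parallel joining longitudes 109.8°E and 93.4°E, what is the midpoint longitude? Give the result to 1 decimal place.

Signed shortest Δλ from +109.8° to +93.4° is -16.4°.
Midpoint longitude = +109.8° + (-16.4°)/2 = +109.8° − 8.2° = +101.6°.

101.6°E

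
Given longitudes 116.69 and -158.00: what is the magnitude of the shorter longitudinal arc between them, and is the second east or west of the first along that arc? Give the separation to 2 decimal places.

Raw difference: -158.00 − 116.69 = -274.69°.
Normalise into (−180°, 180°]: -274.69° + 360° = 85.31°.
Positive ⇒ the second point lies to the east; separation 85.31°.

85.31° east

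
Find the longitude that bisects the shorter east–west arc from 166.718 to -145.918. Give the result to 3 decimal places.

-169.600°

Signed shortest Δλ from +166.718° to -145.918° is +47.364°.
Midpoint longitude = +166.718° + (+47.364°)/2 = +166.718° + 23.682° = +190.400°.
Normalise into (−180°, 180°]: -169.600°.
(The naïve average (+166.718 + -145.918)/2 = 10.4° is on the wrong side of the globe.)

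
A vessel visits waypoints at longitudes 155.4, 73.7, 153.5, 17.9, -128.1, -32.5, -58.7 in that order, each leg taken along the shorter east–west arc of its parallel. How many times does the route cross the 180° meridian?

Leg 1: +155.4° → +73.7°, shortest Δλ = -81.7° (west) — does not cross 180°.
Leg 2: +73.7° → +153.5°, shortest Δλ = 79.8° (east) — does not cross 180°.
Leg 3: +153.5° → +17.9°, shortest Δλ = -135.6° (west) — does not cross 180°.
Leg 4: +17.9° → -128.1°, shortest Δλ = -146.0° (west) — does not cross 180°.
Leg 5: -128.1° → -32.5°, shortest Δλ = 95.6° (east) — does not cross 180°.
Leg 6: -32.5° → -58.7°, shortest Δλ = -26.2° (west) — does not cross 180°.
Total crossings: 0.

0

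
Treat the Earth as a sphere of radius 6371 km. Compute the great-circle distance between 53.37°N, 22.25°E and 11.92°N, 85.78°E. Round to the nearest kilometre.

7204 km

Δλ = 85.78 − 22.25 = 63.53°.
Δφ = 11.92 − 53.37 = -41.45°.
a = sin²(Δφ/2) + cos φ₁ · cos φ₂ · sin²(Δλ/2) = 0.287019.
c = 2·atan2(√a, √(1−a)) = 1.13077 rad → d = 6371·c ≈ 7204.15 km.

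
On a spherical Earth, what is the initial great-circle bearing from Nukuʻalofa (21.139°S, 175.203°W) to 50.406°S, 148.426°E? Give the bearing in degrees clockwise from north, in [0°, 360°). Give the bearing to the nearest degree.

215°

Δλ = 148.426 − -175.203 = 323.629°; wrapped into (−180°, 180°]: -36.371°.
θ = atan2( sin Δλ · cos φ₂ , cos φ₁ · sin φ₂ − sin φ₁ · cos φ₂ · cos Δλ )
  = atan2(-0.37795, -0.53366) = -144.693° → normalised to [0°, 360°): 215.307°.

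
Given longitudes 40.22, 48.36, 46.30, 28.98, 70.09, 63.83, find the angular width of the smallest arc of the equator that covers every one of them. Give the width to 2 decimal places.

Sort the longitudes: +28.98°, +40.22°, +46.30°, +48.36°, +63.83°, +70.09°.
Eastward gaps between consecutive values (wrapping around): 11.24°, 6.08°, 2.06°, 15.47°, 6.26°, 318.89°.
Largest gap = 318.89° ⇒ minimal covering band is its complement: 360° − 318.89° = 41.11°.
Band runs from +28.98° eastward to +70.09°.

41.11°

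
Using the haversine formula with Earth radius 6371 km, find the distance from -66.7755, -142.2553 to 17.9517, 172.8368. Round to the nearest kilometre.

Δλ = 172.8368 − -142.2553 = 315.0921°; wrapped into (−180°, 180°]: -44.9079°.
Δφ = 17.9517 − -66.7755 = 84.7272°.
a = sin²(Δφ/2) + cos φ₁ · cos φ₂ · sin²(Δλ/2) = 0.508776.
c = 2·atan2(√a, √(1−a)) = 1.58835 rad → d = 6371·c ≈ 10119.37 km.

10119 km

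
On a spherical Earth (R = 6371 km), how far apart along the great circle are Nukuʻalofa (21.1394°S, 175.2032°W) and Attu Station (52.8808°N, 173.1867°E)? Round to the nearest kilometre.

8307 km

Δλ = 173.1867 − -175.2032 = 348.3899°; wrapped into (−180°, 180°]: -11.6101°.
Δφ = 52.8808 − -21.1394 = 74.0202°.
a = sin²(Δφ/2) + cos φ₁ · cos φ₂ · sin²(Δλ/2) = 0.368109.
c = 2·atan2(√a, √(1−a)) = 1.30386 rad → d = 6371·c ≈ 8306.86 km.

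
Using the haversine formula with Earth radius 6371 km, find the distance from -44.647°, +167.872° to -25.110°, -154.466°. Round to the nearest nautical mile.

Δλ = -154.466 − 167.872 = -322.338°; wrapped into (−180°, 180°]: 37.662°.
Δφ = -25.110 − -44.647 = 19.537°.
a = sin²(Δφ/2) + cos φ₁ · cos φ₂ · sin²(Δλ/2) = 0.095905.
c = 2·atan2(√a, √(1−a)) = 0.62972 rad → d = 6371·c ≈ 4011.97 km ≈ 2166.29 nmi.

2166 nmi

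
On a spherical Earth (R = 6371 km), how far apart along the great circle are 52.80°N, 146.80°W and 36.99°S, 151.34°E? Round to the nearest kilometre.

Δλ = 151.34 − -146.80 = 298.14°; wrapped into (−180°, 180°]: -61.86°.
Δφ = -36.99 − 52.80 = -89.79°.
a = sin²(Δφ/2) + cos φ₁ · cos φ₂ · sin²(Δλ/2) = 0.625748.
c = 2·atan2(√a, √(1−a)) = 1.82502 rad → d = 6371·c ≈ 11627.21 km.

11627 km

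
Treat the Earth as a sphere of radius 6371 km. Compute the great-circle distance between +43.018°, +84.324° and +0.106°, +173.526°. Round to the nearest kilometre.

Δλ = 173.526 − 84.324 = 89.202°.
Δφ = 0.106 − 43.018 = -42.912°.
a = sin²(Δφ/2) + cos φ₁ · cos φ₂ · sin²(Δλ/2) = 0.494278.
c = 2·atan2(√a, √(1−a)) = 1.55935 rad → d = 6371·c ≈ 9934.63 km.

9935 km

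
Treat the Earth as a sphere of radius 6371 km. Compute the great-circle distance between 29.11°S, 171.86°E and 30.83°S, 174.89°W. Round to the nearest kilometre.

Δλ = -174.89 − 171.86 = -346.75°; wrapped into (−180°, 180°]: 13.25°.
Δφ = -30.83 − -29.11 = -1.72°.
a = sin²(Δφ/2) + cos φ₁ · cos φ₂ · sin²(Δλ/2) = 0.010211.
c = 2·atan2(√a, √(1−a)) = 0.20245 rad → d = 6371·c ≈ 1289.78 km.

1290 km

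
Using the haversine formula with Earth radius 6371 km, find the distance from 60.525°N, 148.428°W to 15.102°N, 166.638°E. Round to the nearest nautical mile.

3346 nmi

Δλ = 166.638 − -148.428 = 315.066°; wrapped into (−180°, 180°]: -44.934°.
Δφ = 15.102 − 60.525 = -45.423°.
a = sin²(Δφ/2) + cos φ₁ · cos φ₂ · sin²(Δλ/2) = 0.218443.
c = 2·atan2(√a, √(1−a)) = 0.97265 rad → d = 6371·c ≈ 6196.73 km ≈ 3345.97 nmi.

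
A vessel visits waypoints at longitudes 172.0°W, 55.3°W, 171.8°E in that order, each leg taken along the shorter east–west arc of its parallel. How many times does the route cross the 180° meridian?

Leg 1: -172.0° → -55.3°, shortest Δλ = 116.7° (east) — does not cross 180°.
Leg 2: -55.3° → +171.8°, shortest Δλ = -132.9° (west) — crosses 180°.
Total crossings: 1.

1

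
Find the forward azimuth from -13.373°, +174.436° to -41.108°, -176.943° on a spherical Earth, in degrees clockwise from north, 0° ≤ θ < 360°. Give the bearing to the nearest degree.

Δλ = -176.943 − 174.436 = -351.379°; wrapped into (−180°, 180°]: 8.621°.
θ = atan2( sin Δλ · cos φ₂ , cos φ₁ · sin φ₂ − sin φ₁ · cos φ₂ · cos Δλ )
  = atan2(0.11294, -0.46735) = 166.414° → normalised to [0°, 360°): 166.414°.

166°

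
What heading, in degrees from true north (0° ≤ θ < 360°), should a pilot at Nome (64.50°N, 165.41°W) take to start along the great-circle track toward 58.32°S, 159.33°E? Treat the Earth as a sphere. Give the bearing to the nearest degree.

202°

Δλ = 159.33 − -165.41 = 324.74°; wrapped into (−180°, 180°]: -35.26°.
θ = atan2( sin Δλ · cos φ₂ , cos φ₁ · sin φ₂ − sin φ₁ · cos φ₂ · cos Δλ )
  = atan2(-0.30318, -0.75342) = -158.080° → normalised to [0°, 360°): 201.920°.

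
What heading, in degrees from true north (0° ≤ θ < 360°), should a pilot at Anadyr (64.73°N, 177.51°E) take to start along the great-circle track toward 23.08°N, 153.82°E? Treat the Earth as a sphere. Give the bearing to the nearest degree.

Δλ = 153.82 − 177.51 = -23.69°.
θ = atan2( sin Δλ · cos φ₂ , cos φ₁ · sin φ₂ − sin φ₁ · cos φ₂ · cos Δλ )
  = atan2(-0.36963, -0.59447) = -148.128° → normalised to [0°, 360°): 211.872°.

212°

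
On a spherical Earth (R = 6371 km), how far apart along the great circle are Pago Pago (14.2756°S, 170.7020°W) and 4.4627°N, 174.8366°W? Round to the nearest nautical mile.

Δλ = -174.8366 − -170.7020 = -4.1346°.
Δφ = 4.4627 − -14.2756 = 18.7383°.
a = sin²(Δφ/2) + cos φ₁ · cos φ₂ · sin²(Δλ/2) = 0.027759.
c = 2·atan2(√a, √(1−a)) = 0.33478 rad → d = 6371·c ≈ 2132.91 km ≈ 1151.68 nmi.

1152 nmi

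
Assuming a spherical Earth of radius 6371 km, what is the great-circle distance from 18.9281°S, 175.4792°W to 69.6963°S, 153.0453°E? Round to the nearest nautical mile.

Δλ = 153.0453 − -175.4792 = 328.5245°; wrapped into (−180°, 180°]: -31.4755°.
Δφ = -69.6963 − -18.9281 = -50.7682°.
a = sin²(Δφ/2) + cos φ₁ · cos φ₂ · sin²(Δλ/2) = 0.207918.
c = 2·atan2(√a, √(1−a)) = 0.94695 rad → d = 6371·c ≈ 6033.00 km ≈ 3257.56 nmi.

3258 nmi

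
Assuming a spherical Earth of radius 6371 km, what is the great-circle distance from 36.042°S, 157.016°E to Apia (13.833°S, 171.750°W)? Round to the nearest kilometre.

3970 km

Δλ = -171.750 − 157.016 = -328.766°; wrapped into (−180°, 180°]: 31.234°.
Δφ = -13.833 − -36.042 = 22.209°.
a = sin²(Δφ/2) + cos φ₁ · cos φ₂ · sin²(Δλ/2) = 0.093994.
c = 2·atan2(√a, √(1−a)) = 0.62321 rad → d = 6371·c ≈ 3970.45 km.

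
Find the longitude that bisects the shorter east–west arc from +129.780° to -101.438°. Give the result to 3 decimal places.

-165.829°

Signed shortest Δλ from +129.780° to -101.438° is +128.782°.
Midpoint longitude = +129.780° + (+128.782°)/2 = +129.780° + 64.391° = +194.171°.
Normalise into (−180°, 180°]: -165.829°.
(The naïve average (+129.780 + -101.438)/2 = 14.171° is on the wrong side of the globe.)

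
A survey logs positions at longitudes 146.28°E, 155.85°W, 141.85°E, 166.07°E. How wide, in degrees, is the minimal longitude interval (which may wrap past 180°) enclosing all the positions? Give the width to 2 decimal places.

Sort the longitudes: -155.85°, +141.85°, +146.28°, +166.07°.
Eastward gaps between consecutive values (wrapping around): 297.70°, 4.43°, 19.79°, 38.08°.
Largest gap = 297.70° ⇒ minimal covering band is its complement: 360° − 297.70° = 62.30°.
Band runs from +141.85° eastward to -155.85°, crossing the antimeridian.

62.30°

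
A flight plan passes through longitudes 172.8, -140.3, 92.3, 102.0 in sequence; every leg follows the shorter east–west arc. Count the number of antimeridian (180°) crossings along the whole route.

Leg 1: +172.8° → -140.3°, shortest Δλ = 46.9° (east) — crosses 180°.
Leg 2: -140.3° → +92.3°, shortest Δλ = -127.4° (west) — crosses 180°.
Leg 3: +92.3° → +102.0°, shortest Δλ = 9.7° (east) — does not cross 180°.
Total crossings: 2.

2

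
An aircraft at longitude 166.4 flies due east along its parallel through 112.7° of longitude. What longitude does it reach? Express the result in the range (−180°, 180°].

-80.9°

Start at +166.4°; shift +112.7° → +279.1°.
+279.1° lies outside (−180°, 180°]; subtract 360° → -80.9°.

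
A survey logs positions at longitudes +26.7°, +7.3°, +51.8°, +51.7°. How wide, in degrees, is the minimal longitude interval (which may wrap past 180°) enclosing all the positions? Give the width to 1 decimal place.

44.5°

Sort the longitudes: +7.3°, +26.7°, +51.7°, +51.8°.
Eastward gaps between consecutive values (wrapping around): 19.4°, 25.0°, 0.1°, 315.5°.
Largest gap = 315.5° ⇒ minimal covering band is its complement: 360° − 315.5° = 44.5°.
Band runs from +7.3° eastward to +51.8°.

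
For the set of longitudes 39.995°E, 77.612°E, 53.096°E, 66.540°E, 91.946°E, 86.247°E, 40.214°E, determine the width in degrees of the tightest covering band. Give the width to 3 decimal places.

51.951°

Sort the longitudes: +39.995°, +40.214°, +53.096°, +66.540°, +77.612°, +86.247°, +91.946°.
Eastward gaps between consecutive values (wrapping around): 0.219°, 12.882°, 13.444°, 11.072°, 8.635°, 5.699°, 308.049°.
Largest gap = 308.049° ⇒ minimal covering band is its complement: 360° − 308.049° = 51.951°.
Band runs from +39.995° eastward to +91.946°.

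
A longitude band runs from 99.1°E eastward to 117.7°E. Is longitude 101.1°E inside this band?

Yes

Band width going east from +99.1° to +117.7°: ((117.7 − 99.1) mod 360) = 18.6°.
Offset of +101.1° east of the west edge: ((101.1 − 99.1) mod 360) = 2.0°.
2.0° ≤ 18.6° ⇒ inside.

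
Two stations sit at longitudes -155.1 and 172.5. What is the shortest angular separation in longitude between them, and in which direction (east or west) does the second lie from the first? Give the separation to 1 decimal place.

Raw difference: 172.5 − -155.1 = 327.6°.
Normalise into (−180°, 180°]: 327.6° − 360° = -32.4°.
Negative ⇒ the second point lies to the west; separation 32.4°.

32.4° west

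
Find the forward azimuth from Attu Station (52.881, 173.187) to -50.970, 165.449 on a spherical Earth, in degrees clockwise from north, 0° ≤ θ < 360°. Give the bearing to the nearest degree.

Δλ = 165.449 − 173.187 = -7.738°.
θ = atan2( sin Δλ · cos φ₂ , cos φ₁ · sin φ₂ − sin φ₁ · cos φ₂ · cos Δλ )
  = atan2(-0.08479, -0.96635) = -174.986° → normalised to [0°, 360°): 185.014°.

185°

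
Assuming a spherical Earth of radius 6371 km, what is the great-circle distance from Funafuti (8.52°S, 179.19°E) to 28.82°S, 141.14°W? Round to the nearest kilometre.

4715 km

Δλ = -141.14 − 179.19 = -320.33°; wrapped into (−180°, 180°]: 39.67°.
Δφ = -28.82 − -8.52 = -20.30°.
a = sin²(Δφ/2) + cos φ₁ · cos φ₂ · sin²(Δλ/2) = 0.130815.
c = 2·atan2(√a, √(1−a)) = 0.74015 rad → d = 6371·c ≈ 4715.47 km.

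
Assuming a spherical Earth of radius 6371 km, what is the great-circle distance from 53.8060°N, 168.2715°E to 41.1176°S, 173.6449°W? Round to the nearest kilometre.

10696 km

Δλ = -173.6449 − 168.2715 = -341.9164°; wrapped into (−180°, 180°]: 18.0836°.
Δφ = -41.1176 − 53.8060 = -94.9236°.
a = sin²(Δφ/2) + cos φ₁ · cos φ₂ · sin²(Δλ/2) = 0.553901.
c = 2·atan2(√a, √(1−a)) = 1.67881 rad → d = 6371·c ≈ 10695.69 km.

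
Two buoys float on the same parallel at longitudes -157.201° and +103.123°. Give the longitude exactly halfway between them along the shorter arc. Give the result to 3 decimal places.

+152.961°

Signed shortest Δλ from -157.201° to +103.123° is -99.676°.
Midpoint longitude = -157.201° + (-99.676°)/2 = -157.201° − 49.838° = -207.039°.
Normalise into (−180°, 180°]: +152.961°.
(The naïve average (-157.201 + +103.123)/2 = -27.039° is on the wrong side of the globe.)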